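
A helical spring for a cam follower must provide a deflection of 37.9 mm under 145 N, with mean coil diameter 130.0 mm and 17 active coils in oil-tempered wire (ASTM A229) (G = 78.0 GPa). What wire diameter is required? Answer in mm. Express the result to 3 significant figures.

11.0 mm

Required rate k = F/δ = 145/37.9 = 3.8259 N/mm
d = (8D³N_a·k / G)^(1/4) = (8·130.0³·17·3.8259 / (78.0×10³))^0.25
  = (14656)^0.25 = 11.0027 mm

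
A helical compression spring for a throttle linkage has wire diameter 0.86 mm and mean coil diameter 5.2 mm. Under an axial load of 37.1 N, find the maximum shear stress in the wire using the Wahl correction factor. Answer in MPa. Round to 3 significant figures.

966 MPa

Spring index C = D/d = 5.2/0.86 = 6.0465
K_W = (4C−1)/(4C−4) + 0.615/C = 23.186/20.186 + 0.1017 = 1.2503
τ₀ = 8FD/(πd³) = 8·37.1·5.2/(π·0.86³) = 1543.36/1.9982 = 772.36 MPa
τ_max = K·τ₀ = 1.2503 × 772.36 = 965.71 MPa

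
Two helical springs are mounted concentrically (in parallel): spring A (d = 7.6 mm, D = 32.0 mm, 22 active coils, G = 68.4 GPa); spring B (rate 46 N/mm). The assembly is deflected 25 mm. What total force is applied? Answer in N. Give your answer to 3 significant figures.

k_A = Gd⁴/(8D³N_a) = (68.4×10³)(7.6⁴)/(8·32.0³·22) = 39.568 N/mm
Parallel: k_eq = 39.568 + 46 = 85.568 N/mm
F = k_eq·δ = 85.568·25 = 2139.2 N

2140 N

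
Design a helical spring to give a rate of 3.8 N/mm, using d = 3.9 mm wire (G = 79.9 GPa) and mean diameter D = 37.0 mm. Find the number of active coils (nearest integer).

12

N_a = Gd⁴/(8D³k) = (79.9×10³ × 3.9⁴)/(8 × 37.0³ × 3.8)
    = 1.84844e+07 / 1.53985e+06 = 12 → 12 coils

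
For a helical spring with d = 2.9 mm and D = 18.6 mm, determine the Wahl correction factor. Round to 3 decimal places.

C = D/d = 18.6/2.9 = 6.4138
K_W = (4C−1)/(4C−4) + 0.615/C = 24.655/21.655 + 0.0959 = 1.2344

1.234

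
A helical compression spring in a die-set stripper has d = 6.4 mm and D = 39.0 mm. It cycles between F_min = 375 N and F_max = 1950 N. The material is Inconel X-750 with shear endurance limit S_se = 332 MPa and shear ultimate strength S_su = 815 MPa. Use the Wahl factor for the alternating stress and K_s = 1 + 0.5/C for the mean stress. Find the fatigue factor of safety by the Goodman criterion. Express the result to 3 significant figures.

0.586

C = D/d = 39.0/6.4 = 6.0938; K_W = (4C−1)/(4C−4)+0.615/C = 1.2482; K_s = 1+0.5/C = 1.0821
F_a = (F_max−F_min)/2 = 787.5 N; F_m = (F_max+F_min)/2 = 1162.5 N
τ_a = K_W·8F_aD/(πd³) = 1.2482 × 298.34 = 372.38 MPa
τ_m = K_s·8F_mD/(πd³) = 1.0821 × 440.41 = 476.55 MPa
Goodman: 1/n_f = τ_a/S_se + τ_m/S_su = 372.38/332 + 476.55/815 = 1.12163 + 0.58472 = 1.7063
n_f = 1/1.7063 = 0.586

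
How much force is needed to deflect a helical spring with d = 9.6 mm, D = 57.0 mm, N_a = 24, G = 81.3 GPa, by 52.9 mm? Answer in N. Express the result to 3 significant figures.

k = Gd⁴/(8D³N_a) = (81.3×10³)(9.6⁴)/(8·57.0³·24) = 19.42 N/mm
F = k·δ = 19.42 × 52.9 = 1027.3 N

1030 N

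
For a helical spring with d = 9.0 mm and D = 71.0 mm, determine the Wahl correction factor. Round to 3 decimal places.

1.187

C = D/d = 71.0/9.0 = 7.8889
K_W = (4C−1)/(4C−4) + 0.615/C = 30.556/27.556 + 0.0780 = 1.1868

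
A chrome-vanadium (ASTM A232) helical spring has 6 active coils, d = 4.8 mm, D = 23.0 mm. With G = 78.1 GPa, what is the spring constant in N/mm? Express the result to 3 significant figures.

k = Gd⁴/(8D³N_a) = (78.1×10³ × 4.8⁴) / (8 × 23.0³ × 6)
  = 4.14587e+07 / 584016 = 70.989 N/mm

71.0 N/mm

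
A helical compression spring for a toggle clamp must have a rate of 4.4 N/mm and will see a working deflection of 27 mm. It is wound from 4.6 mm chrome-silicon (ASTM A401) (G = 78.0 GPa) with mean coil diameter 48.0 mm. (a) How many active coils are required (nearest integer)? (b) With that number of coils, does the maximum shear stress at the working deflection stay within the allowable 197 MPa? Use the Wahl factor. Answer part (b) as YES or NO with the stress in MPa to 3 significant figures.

(a) 9 coils; (b) YES, τ_max = 169 MPa

N_a = Gd⁴/(8D³k) = (78.0×10³)(4.6⁴)/(8·48.0³·4.4) = 8.971 → N_a = 9
Actual rate k = Gd⁴/(8D³·9) = 4.386 N/mm
Working load F = kδ = 4.386·27 = 118.42 N
C = 48.0/4.6 = 10.4348; K_W = (4C−1)/(4C−4)+0.615/C = 1.1384
τ_max = K_W·8FD/(πd³) = 1.1384·148.71 = 169.3 MPa
τ_max ≤ 197 MPa → acceptable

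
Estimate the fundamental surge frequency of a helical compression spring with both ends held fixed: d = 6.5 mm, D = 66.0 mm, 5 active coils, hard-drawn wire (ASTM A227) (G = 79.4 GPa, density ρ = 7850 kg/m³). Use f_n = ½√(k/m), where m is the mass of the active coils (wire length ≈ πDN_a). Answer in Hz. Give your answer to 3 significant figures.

k = Gd⁴/(8D³N_a) = (79.4×10³)(6.5⁴)/(8·66.0³·5) = 12.325 N/mm = 12325 N/m
Wire length L = πDN_a = π·66.0·5 = 1036.7 mm
m = ρ·(πd²/4)·L = 7850 × 33.183×10⁻⁶ m² × 1.0367 m = 0.27005 kg
f_n = ½√(k/m) = 0.5·√(12325/0.27005) = 0.5·√(45639) = 106.82 Hz

107 Hz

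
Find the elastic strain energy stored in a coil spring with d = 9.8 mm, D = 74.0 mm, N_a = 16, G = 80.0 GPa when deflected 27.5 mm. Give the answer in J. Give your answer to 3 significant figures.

5.38 J

k = Gd⁴/(8D³N_a) = (80.0×10³)(9.8⁴)/(8·74.0³·16) = 14.226 N/mm
U = ½kδ² = 0.5 × 14.226 × 27.5² = 5379.3 N·mm = 5.3793 J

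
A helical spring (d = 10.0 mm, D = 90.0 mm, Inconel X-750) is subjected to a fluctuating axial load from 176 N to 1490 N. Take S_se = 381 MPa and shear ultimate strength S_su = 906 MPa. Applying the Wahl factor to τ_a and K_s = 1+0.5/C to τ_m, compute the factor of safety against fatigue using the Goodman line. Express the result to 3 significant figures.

C = D/d = 90.0/10.0 = 9.0000; K_W = (4C−1)/(4C−4)+0.615/C = 1.1621; K_s = 1+0.5/C = 1.0556
F_a = (F_max−F_min)/2 = 657 N; F_m = (F_max+F_min)/2 = 833 N
τ_a = K_W·8F_aD/(πd³) = 1.1621 × 150.57 = 174.98 MPa
τ_m = K_s·8F_mD/(πd³) = 1.0556 × 190.91 = 201.52 MPa
Goodman: 1/n_f = τ_a/S_se + τ_m/S_su = 174.98/381 + 201.52/906 = 0.45926 + 0.22242 = 0.68169
n_f = 1/0.68169 = 1.467

1.47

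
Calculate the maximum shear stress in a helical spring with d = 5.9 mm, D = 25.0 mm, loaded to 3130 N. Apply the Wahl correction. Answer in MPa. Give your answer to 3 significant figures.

Spring index C = D/d = 25.0/5.9 = 4.2373
K_W = (4C−1)/(4C−4) + 0.615/C = 15.949/12.949 + 0.1451 = 1.3768
τ₀ = 8FD/(πd³) = 8·3130·25.0/(π·5.9³) = 626000/645.22 = 970.22 MPa
τ_max = K·τ₀ = 1.3768 × 970.22 = 1335.8 MPa

1340 MPa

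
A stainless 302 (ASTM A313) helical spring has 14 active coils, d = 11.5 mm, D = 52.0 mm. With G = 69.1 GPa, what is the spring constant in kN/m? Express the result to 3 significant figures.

76.7 kN/m

k = Gd⁴/(8D³N_a) = (69.1×10³ × 11.5⁴) / (8 × 52.0³ × 14)
  = 1.20856e+09 / 1.57481e+07 = 76.743 N/mm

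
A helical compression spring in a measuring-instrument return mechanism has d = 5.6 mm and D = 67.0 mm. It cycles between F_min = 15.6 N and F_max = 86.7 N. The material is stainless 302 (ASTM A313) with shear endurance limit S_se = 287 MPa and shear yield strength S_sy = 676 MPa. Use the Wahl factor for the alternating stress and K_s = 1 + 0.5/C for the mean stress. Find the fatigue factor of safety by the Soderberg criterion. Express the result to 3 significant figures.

4.73

C = D/d = 67.0/5.6 = 11.9643; K_W = (4C−1)/(4C−4)+0.615/C = 1.1198; K_s = 1+0.5/C = 1.0418
F_a = (F_max−F_min)/2 = 35.55 N; F_m = (F_max+F_min)/2 = 51.15 N
τ_a = K_W·8F_aD/(πd³) = 1.1198 × 34.537 = 38.675 MPa
τ_m = K_s·8F_mD/(πd³) = 1.0418 × 49.693 = 51.77 MPa
Soderberg: 1/n_f = τ_a/S_se + τ_m/S_sy = 38.675/287 + 51.77/676 = 0.13476 + 0.07658 = 0.21134
n_f = 1/0.21134 = 4.732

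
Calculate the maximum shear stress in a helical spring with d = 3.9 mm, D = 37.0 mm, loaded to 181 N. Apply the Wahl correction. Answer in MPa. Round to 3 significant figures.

Spring index C = D/d = 37.0/3.9 = 9.4872
K_W = (4C−1)/(4C−4) + 0.615/C = 36.949/33.949 + 0.0648 = 1.1532
τ₀ = 8FD/(πd³) = 8·181·37.0/(π·3.9³) = 53576/186.36 = 287.49 MPa
τ_max = K·τ₀ = 1.1532 × 287.49 = 331.53 MPa

332 MPa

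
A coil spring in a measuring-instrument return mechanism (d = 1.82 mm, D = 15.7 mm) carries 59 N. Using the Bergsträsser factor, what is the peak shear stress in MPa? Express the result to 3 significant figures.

453 MPa

Spring index C = D/d = 15.7/1.82 = 8.6264
K_B = (4C+2)/(4C−3) = 36.505/31.505 = 1.1587
τ₀ = 8FD/(πd³) = 8·59·15.7/(π·1.82³) = 7410.4/18.939 = 391.27 MPa
τ_max = K·τ₀ = 1.1587 × 391.27 = 453.37 MPa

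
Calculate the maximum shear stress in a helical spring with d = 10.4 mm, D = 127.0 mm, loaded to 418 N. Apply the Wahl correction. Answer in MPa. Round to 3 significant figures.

134 MPa

Spring index C = D/d = 127.0/10.4 = 12.2115
K_W = (4C−1)/(4C−4) + 0.615/C = 47.846/44.846 + 0.0504 = 1.1173
τ₀ = 8FD/(πd³) = 8·418·127.0/(π·10.4³) = 424688/3533.9 = 120.18 MPa
τ_max = K·τ₀ = 1.1173 × 120.18 = 134.27 MPa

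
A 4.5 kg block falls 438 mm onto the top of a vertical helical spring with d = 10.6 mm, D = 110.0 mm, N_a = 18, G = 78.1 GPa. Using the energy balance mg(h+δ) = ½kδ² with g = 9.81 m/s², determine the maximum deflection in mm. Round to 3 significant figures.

k = Gd⁴/(8D³N_a) = (78.1×10³)(10.6⁴)/(8·110.0³·18) = 5.1444 N/mm
W = mg = 4.5 × 9.81 = 44.145 N
½kδ² − Wδ − Wh = 0 → δ = (W + √(W² + 2kWh))/k
δ = (44.145 + √(1948.8 + 198939))/5.1444 = (44.145 + 448.2)/5.1444 = 95.706 mm

95.7 mm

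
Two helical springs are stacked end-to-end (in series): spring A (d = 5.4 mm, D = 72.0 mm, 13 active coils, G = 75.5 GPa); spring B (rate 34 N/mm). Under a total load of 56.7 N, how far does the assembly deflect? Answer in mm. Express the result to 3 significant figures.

36.0 mm

k_A = Gd⁴/(8D³N_a) = (75.5×10³)(5.4⁴)/(8·72.0³·13) = 1.6538 N/mm
Series: 1/k_eq = 1/1.6538 + 1/34 = 0.63407; k_eq = 1.5771 N/mm
δ = F/k_eq = 56.7/1.5771 = 35.952 mm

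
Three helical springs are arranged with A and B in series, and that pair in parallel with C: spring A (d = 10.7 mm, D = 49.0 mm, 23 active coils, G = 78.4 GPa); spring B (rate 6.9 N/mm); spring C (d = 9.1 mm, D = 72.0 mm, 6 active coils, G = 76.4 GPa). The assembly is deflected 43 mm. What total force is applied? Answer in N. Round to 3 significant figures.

k_A = Gd⁴/(8D³N_a) = (78.4×10³)(10.7⁴)/(8·49.0³·23) = 47.473 N/mm
k_C = Gd⁴/(8D³N_a) = (76.4×10³)(9.1⁴)/(8·72.0³·6) = 29.243 N/mm
Springs A,B series: k_AB = 1/(1/47.473+1/6.9) = 6.0244 N/mm; parallel with C: k_eq = 6.0244+29.243 = 35.267 N/mm
F = k_eq·δ = 35.267·43 = 1516.5 N

1520 N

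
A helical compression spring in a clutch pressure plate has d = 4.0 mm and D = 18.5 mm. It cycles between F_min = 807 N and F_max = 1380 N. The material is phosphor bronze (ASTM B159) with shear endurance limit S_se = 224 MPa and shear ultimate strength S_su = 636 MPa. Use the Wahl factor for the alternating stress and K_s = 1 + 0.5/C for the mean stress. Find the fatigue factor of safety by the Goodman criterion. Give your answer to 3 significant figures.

0.375

C = D/d = 18.5/4.0 = 4.6250; K_W = (4C−1)/(4C−4)+0.615/C = 1.3399; K_s = 1+0.5/C = 1.1081
F_a = (F_max−F_min)/2 = 286.5 N; F_m = (F_max+F_min)/2 = 1093.5 N
τ_a = K_W·8F_aD/(πd³) = 1.3399 × 210.89 = 282.57 MPa
τ_m = K_s·8F_mD/(πd³) = 1.1081 × 804.92 = 891.93 MPa
Goodman: 1/n_f = τ_a/S_se + τ_m/S_su = 282.57/224 + 891.93/636 = 1.26145 + 1.40241 = 2.6639
n_f = 1/2.6639 = 0.3754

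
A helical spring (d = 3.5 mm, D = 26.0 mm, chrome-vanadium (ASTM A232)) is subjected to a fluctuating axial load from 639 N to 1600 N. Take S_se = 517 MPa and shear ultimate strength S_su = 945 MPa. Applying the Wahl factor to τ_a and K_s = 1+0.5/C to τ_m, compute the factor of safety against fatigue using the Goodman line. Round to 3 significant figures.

C = D/d = 26.0/3.5 = 7.4286; K_W = (4C−1)/(4C−4)+0.615/C = 1.1995; K_s = 1+0.5/C = 1.0673
F_a = (F_max−F_min)/2 = 480.5 N; F_m = (F_max+F_min)/2 = 1119.5 N
τ_a = K_W·8F_aD/(πd³) = 1.1995 × 742 = 889.99 MPa
τ_m = K_s·8F_mD/(πd³) = 1.0673 × 1728.8 = 1845.1 MPa
Goodman: 1/n_f = τ_a/S_se + τ_m/S_su = 889.99/517 + 1845.1/945 = 1.72146 + 1.95250 = 3.674
n_f = 1/3.674 = 0.2722

0.272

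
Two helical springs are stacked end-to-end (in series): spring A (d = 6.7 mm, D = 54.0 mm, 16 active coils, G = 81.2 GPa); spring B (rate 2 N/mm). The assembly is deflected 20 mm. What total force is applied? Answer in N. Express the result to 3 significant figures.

k_A = Gd⁴/(8D³N_a) = (81.2×10³)(6.7⁴)/(8·54.0³·16) = 8.1183 N/mm
Series: 1/k_eq = 1/8.1183 + 1/2 = 0.62318; k_eq = 1.6047 N/mm
F = k_eq·δ = 1.6047·20 = 32.094 N

32.1 N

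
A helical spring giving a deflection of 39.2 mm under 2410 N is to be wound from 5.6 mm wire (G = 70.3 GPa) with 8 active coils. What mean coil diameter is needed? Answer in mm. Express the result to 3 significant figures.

Required rate k = F/δ = 2410/39.2 = 61.48 N/mm
D = (Gd⁴/(8N_a·k))^(1/3) = (70.3×10³·5.6⁴/(8·8·61.48))^(1/3)
  = (17571)^(1/3) = 25.9975 mm

26.0 mm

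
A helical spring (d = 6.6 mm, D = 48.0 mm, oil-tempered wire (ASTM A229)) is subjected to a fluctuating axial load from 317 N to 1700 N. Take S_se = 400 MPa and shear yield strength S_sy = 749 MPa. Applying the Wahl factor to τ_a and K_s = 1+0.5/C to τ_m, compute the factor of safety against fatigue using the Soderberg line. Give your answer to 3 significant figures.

0.668

C = D/d = 48.0/6.6 = 7.2727; K_W = (4C−1)/(4C−4)+0.615/C = 1.2041; K_s = 1+0.5/C = 1.0688
F_a = (F_max−F_min)/2 = 691.5 N; F_m = (F_max+F_min)/2 = 1008.5 N
τ_a = K_W·8F_aD/(πd³) = 1.2041 × 294 = 354.01 MPa
τ_m = K_s·8F_mD/(πd³) = 1.0688 × 428.77 = 458.25 MPa
Soderberg: 1/n_f = τ_a/S_se + τ_m/S_sy = 354.01/400 + 458.25/749 = 0.88502 + 0.61181 = 1.4968
n_f = 1/1.4968 = 0.6681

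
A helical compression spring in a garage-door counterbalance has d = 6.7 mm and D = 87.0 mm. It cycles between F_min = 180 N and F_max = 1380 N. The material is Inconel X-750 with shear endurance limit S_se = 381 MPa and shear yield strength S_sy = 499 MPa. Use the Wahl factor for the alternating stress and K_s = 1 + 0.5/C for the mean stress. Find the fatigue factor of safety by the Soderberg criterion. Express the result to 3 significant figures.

0.403

C = D/d = 87.0/6.7 = 12.9851; K_W = (4C−1)/(4C−4)+0.615/C = 1.1099; K_s = 1+0.5/C = 1.0385
F_a = (F_max−F_min)/2 = 600 N; F_m = (F_max+F_min)/2 = 780 N
τ_a = K_W·8F_aD/(πd³) = 1.1099 × 441.96 = 490.55 MPa
τ_m = K_s·8F_mD/(πd³) = 1.0385 × 574.55 = 596.68 MPa
Soderberg: 1/n_f = τ_a/S_se + τ_m/S_sy = 490.55/381 + 596.68/499 = 1.28754 + 1.19574 = 2.4833
n_f = 1/2.4833 = 0.4027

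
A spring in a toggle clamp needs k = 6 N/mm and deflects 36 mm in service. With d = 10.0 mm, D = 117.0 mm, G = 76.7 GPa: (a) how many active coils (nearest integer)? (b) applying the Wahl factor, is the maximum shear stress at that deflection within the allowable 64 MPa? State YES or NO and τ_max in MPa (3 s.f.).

(a) 10 coils; (b) NO, τ_max = 72.1 MPa

N_a = Gd⁴/(8D³k) = (76.7×10³)(10.0⁴)/(8·117.0³·6) = 9.977 → N_a = 10
Actual rate k = Gd⁴/(8D³·10) = 5.9862 N/mm
Working load F = kδ = 5.9862·36 = 215.5 N
C = 117.0/10.0 = 11.7000; K_W = (4C−1)/(4C−4)+0.615/C = 1.1227
τ_max = K_W·8FD/(πd³) = 1.1227·64.206 = 72.081 MPa
τ_max > 64 MPa → exceeds allowable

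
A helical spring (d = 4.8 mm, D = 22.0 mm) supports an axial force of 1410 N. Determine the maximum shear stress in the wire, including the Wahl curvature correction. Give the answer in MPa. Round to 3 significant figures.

Spring index C = D/d = 22.0/4.8 = 4.5833
K_W = (4C−1)/(4C−4) + 0.615/C = 17.333/14.333 + 0.1342 = 1.3435
τ₀ = 8FD/(πd³) = 8·1410·22.0/(π·4.8³) = 248160/347.44 = 714.26 MPa
τ_max = K·τ₀ = 1.3435 × 714.26 = 959.6 MPa

960 MPa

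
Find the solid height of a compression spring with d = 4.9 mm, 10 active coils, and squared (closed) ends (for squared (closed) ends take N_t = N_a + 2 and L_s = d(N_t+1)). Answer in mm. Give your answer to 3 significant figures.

squared (closed) ends: N_t = N_a + 2 = 10 + 2 = 12
L_s = d·(N_t+1) = 4.9 × 13 = 63.7 mm

63.7 mm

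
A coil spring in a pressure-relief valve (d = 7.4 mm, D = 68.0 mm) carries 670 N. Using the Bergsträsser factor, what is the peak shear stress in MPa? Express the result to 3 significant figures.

329 MPa

Spring index C = D/d = 68.0/7.4 = 9.1892
K_B = (4C+2)/(4C−3) = 38.757/33.757 = 1.1481
τ₀ = 8FD/(πd³) = 8·670·68.0/(π·7.4³) = 364480/1273 = 286.3 MPa
τ_max = K·τ₀ = 1.1481 × 286.3 = 328.71 MPa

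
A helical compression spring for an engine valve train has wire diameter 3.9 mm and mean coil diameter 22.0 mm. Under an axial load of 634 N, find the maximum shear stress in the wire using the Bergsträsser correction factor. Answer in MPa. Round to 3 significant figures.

752 MPa

Spring index C = D/d = 22.0/3.9 = 5.6410
K_B = (4C+2)/(4C−3) = 24.564/19.564 = 1.2556
τ₀ = 8FD/(πd³) = 8·634·22.0/(π·3.9³) = 111584/186.36 = 598.77 MPa
τ_max = K·τ₀ = 1.2556 × 598.77 = 751.79 MPa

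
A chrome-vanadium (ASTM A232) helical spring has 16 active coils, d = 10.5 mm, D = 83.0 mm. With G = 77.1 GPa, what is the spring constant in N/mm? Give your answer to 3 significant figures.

12.8 N/mm

k = Gd⁴/(8D³N_a) = (77.1×10³ × 10.5⁴) / (8 × 83.0³ × 16)
  = 9.37155e+08 / 7.31887e+07 = 12.805 N/mm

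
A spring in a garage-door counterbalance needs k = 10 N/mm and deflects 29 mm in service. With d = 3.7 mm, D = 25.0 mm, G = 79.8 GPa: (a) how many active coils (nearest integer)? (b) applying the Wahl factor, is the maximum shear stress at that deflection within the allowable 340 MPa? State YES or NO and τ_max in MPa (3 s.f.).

N_a = Gd⁴/(8D³k) = (79.8×10³)(3.7⁴)/(8·25.0³·10) = 11.96 → N_a = 12
Actual rate k = Gd⁴/(8D³·12) = 9.9705 N/mm
Working load F = kδ = 9.9705·29 = 289.15 N
C = 25.0/3.7 = 6.7568; K_W = (4C−1)/(4C−4)+0.615/C = 1.2213
τ_max = K_W·8FD/(πd³) = 1.2213·363.41 = 443.83 MPa
τ_max > 340 MPa → exceeds allowable

(a) 12 coils; (b) NO, τ_max = 444 MPa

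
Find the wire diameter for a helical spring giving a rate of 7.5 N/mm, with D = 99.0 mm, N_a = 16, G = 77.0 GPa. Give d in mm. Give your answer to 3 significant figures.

d = (8D³N_a·k / G)^(1/4) = (8·99.0³·16·7.5 / (77.0×10³))^0.25
  = (12097)^0.25 = 10.4875 mm

10.5 mm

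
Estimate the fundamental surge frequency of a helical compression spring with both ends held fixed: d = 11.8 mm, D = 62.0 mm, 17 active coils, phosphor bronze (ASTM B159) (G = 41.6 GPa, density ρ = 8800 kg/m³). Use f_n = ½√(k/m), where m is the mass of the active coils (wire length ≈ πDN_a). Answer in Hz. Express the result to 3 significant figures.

k = Gd⁴/(8D³N_a) = (41.6×10³)(11.8⁴)/(8·62.0³·17) = 24.883 N/mm = 24883 N/m
Wire length L = πDN_a = π·62.0·17 = 3311.2 mm
m = ρ·(πd²/4)·L = 8800 × 109.36×10⁻⁶ m² × 3.3112 m = 3.1866 kg
f_n = ½√(k/m) = 0.5·√(24883/3.1866) = 0.5·√(7808.7) = 44.184 Hz

44.2 Hz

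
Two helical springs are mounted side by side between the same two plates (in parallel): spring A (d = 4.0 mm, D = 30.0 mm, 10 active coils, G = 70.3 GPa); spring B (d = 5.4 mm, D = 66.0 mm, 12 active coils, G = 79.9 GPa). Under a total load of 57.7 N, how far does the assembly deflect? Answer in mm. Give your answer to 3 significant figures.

5.35 mm

k_A = Gd⁴/(8D³N_a) = (70.3×10³)(4.0⁴)/(8·30.0³·10) = 8.3319 N/mm
k_B = Gd⁴/(8D³N_a) = (79.9×10³)(5.4⁴)/(8·66.0³·12) = 2.4616 N/mm
Parallel: k_eq = 8.3319 + 2.4616 = 10.793 N/mm
δ = F/k_eq = 57.7/10.793 = 5.3458 mm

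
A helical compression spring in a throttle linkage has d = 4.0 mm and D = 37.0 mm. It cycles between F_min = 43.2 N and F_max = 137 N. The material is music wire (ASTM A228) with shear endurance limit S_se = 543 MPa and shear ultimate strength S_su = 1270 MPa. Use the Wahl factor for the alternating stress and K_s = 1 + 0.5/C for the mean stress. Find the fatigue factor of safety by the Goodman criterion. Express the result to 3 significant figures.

C = D/d = 37.0/4.0 = 9.2500; K_W = (4C−1)/(4C−4)+0.615/C = 1.1574; K_s = 1+0.5/C = 1.0541
F_a = (F_max−F_min)/2 = 46.9 N; F_m = (F_max+F_min)/2 = 90.1 N
τ_a = K_W·8F_aD/(πd³) = 1.1574 × 69.045 = 79.913 MPa
τ_m = K_s·8F_mD/(πd³) = 1.0541 × 132.64 = 139.81 MPa
Goodman: 1/n_f = τ_a/S_se + τ_m/S_su = 79.913/543 + 139.81/1270 = 0.14717 + 0.11009 = 0.25726
n_f = 1/0.25726 = 3.887

3.89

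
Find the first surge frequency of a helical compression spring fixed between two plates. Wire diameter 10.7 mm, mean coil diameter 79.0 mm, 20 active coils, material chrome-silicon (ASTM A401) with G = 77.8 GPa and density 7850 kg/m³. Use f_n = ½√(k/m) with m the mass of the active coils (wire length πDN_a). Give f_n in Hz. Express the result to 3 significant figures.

30.4 Hz

k = Gd⁴/(8D³N_a) = (77.8×10³)(10.7⁴)/(8·79.0³·20) = 12.927 N/mm = 12927 N/m
Wire length L = πDN_a = π·79.0·20 = 4963.7 mm
m = ρ·(πd²/4)·L = 7850 × 89.92×10⁻⁶ m² × 4.9637 m = 3.5038 kg
f_n = ½√(k/m) = 0.5·√(12927/3.5038) = 0.5·√(3689.6) = 30.371 Hz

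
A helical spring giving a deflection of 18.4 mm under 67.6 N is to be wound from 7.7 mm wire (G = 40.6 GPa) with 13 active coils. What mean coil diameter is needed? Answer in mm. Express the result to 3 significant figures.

72.0 mm

Required rate k = F/δ = 67.6/18.4 = 3.6739 N/mm
D = (Gd⁴/(8N_a·k))^(1/3) = (40.6×10³·7.7⁴/(8·13·3.6739))^(1/3)
  = (373531)^(1/3) = 72.0182 mm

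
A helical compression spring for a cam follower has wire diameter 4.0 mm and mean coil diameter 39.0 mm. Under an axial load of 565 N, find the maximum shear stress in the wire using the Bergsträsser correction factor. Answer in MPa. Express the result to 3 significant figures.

999 MPa

Spring index C = D/d = 39.0/4.0 = 9.7500
K_B = (4C+2)/(4C−3) = 41.000/36.000 = 1.1389
τ₀ = 8FD/(πd³) = 8·565·39.0/(π·4.0³) = 176280/201.06 = 876.74 MPa
τ_max = K·τ₀ = 1.1389 × 876.74 = 998.51 MPa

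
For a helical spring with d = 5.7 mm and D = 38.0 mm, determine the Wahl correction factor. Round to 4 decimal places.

1.2246

C = D/d = 38.0/5.7 = 6.6667
K_W = (4C−1)/(4C−4) + 0.615/C = 25.667/22.667 + 0.0923 = 1.2246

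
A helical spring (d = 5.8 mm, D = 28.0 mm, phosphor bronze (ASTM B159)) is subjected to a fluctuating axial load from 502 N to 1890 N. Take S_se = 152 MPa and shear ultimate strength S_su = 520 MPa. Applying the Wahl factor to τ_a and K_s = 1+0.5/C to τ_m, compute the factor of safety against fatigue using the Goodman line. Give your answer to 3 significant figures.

0.319

C = D/d = 28.0/5.8 = 4.8276; K_W = (4C−1)/(4C−4)+0.615/C = 1.3233; K_s = 1+0.5/C = 1.1036
F_a = (F_max−F_min)/2 = 694 N; F_m = (F_max+F_min)/2 = 1196 N
τ_a = K_W·8F_aD/(πd³) = 1.3233 × 253.61 = 335.62 MPa
τ_m = K_s·8F_mD/(πd³) = 1.1036 × 437.06 = 482.33 MPa
Goodman: 1/n_f = τ_a/S_se + τ_m/S_su = 335.62/152 + 482.33/520 = 2.20801 + 0.92756 = 3.1356
n_f = 1/3.1356 = 0.3189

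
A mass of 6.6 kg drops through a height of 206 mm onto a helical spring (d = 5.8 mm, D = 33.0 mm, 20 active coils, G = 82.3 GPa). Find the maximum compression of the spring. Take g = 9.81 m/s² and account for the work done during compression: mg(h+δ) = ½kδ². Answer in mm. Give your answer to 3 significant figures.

44.8 mm

k = Gd⁴/(8D³N_a) = (82.3×10³)(5.8⁴)/(8·33.0³·20) = 16.198 N/mm
W = mg = 6.6 × 9.81 = 64.746 N
½kδ² − Wδ − Wh = 0 → δ = (W + √(W² + 2kWh))/k
δ = (64.746 + √(4192 + 432076))/16.198 = (64.746 + 660.51)/16.198 = 44.775 mm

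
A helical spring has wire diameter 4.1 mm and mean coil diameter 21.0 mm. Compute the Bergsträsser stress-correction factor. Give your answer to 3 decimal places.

C = D/d = 21.0/4.1 = 5.1220
K_B = (4C+2)/(4C−3) = 22.488/17.488 = 1.2859

1.286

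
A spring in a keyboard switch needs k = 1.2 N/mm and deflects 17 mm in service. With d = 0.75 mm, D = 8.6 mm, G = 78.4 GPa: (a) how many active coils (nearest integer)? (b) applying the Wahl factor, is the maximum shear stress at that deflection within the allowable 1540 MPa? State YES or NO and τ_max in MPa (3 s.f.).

N_a = Gd⁴/(8D³k) = (78.4×10³)(0.75⁴)/(8·8.6³·1.2) = 4.063 → N_a = 4
Actual rate k = Gd⁴/(8D³·4) = 1.2188 N/mm
Working load F = kδ = 1.2188·17 = 20.719 N
C = 8.6/0.75 = 11.4667; K_W = (4C−1)/(4C−4)+0.615/C = 1.1253
τ_max = K_W·8FD/(πd³) = 1.1253·1075.5 = 1210.3 MPa
τ_max ≤ 1540 MPa → acceptable

(a) 4 coils; (b) YES, τ_max = 1210 MPa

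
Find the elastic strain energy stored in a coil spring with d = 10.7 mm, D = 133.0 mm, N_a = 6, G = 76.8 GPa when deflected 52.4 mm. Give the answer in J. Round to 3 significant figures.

k = Gd⁴/(8D³N_a) = (76.8×10³)(10.7⁴)/(8·133.0³·6) = 8.9146 N/mm
U = ½kδ² = 0.5 × 8.9146 × 52.4² = 12239 N·mm = 12.239 J

12.2 J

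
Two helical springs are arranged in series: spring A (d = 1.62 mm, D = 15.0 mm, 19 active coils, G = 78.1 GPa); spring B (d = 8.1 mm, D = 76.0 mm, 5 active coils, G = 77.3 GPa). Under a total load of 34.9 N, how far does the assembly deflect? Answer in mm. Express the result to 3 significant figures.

35.1 mm

k_A = Gd⁴/(8D³N_a) = (78.1×10³)(1.62⁴)/(8·15.0³·19) = 1.0486 N/mm
k_B = Gd⁴/(8D³N_a) = (77.3×10³)(8.1⁴)/(8·76.0³·5) = 18.95 N/mm
Series: 1/k_eq = 1/1.0486 + 1/18.95 = 1.0065; k_eq = 0.99358 N/mm
δ = F/k_eq = 34.9/0.99358 = 35.125 mm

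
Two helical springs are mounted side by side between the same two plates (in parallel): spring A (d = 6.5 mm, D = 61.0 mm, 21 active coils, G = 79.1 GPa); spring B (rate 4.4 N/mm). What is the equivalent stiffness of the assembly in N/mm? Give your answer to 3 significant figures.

k_A = Gd⁴/(8D³N_a) = (79.1×10³)(6.5⁴)/(8·61.0³·21) = 3.7028 N/mm
Parallel: k_eq = 3.7028 + 4.4 = 8.1028 N/mm

8.10 N/mm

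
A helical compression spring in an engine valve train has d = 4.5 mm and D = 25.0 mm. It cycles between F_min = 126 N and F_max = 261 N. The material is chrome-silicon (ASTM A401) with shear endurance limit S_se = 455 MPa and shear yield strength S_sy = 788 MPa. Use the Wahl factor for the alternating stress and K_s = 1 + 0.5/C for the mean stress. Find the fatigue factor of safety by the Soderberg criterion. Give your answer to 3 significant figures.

3.13

C = D/d = 25.0/4.5 = 5.5556; K_W = (4C−1)/(4C−4)+0.615/C = 1.2753; K_s = 1+0.5/C = 1.0900
F_a = (F_max−F_min)/2 = 67.5 N; F_m = (F_max+F_min)/2 = 193.5 N
τ_a = K_W·8F_aD/(πd³) = 1.2753 × 47.157 = 60.141 MPa
τ_m = K_s·8F_mD/(πd³) = 1.0900 × 135.18 = 147.35 MPa
Soderberg: 1/n_f = τ_a/S_se + τ_m/S_sy = 60.141/455 + 147.35/788 = 0.13218 + 0.18699 = 0.31917
n_f = 1/0.31917 = 3.133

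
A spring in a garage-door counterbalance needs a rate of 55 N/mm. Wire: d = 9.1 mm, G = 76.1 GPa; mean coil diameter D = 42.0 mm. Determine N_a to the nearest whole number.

16

N_a = Gd⁴/(8D³k) = (76.1×10³ × 9.1⁴)/(8 × 42.0³ × 55)
    = 5.21855e+08 / 3.25987e+07 = 16.01 → 16 coils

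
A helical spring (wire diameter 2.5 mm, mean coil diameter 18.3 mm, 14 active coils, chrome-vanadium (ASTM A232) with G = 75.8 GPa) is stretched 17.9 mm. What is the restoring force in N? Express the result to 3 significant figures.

k = Gd⁴/(8D³N_a) = (75.8×10³)(2.5⁴)/(8·18.3³·14) = 4.3138 N/mm
F = k·δ = 4.3138 × 17.9 = 77.217 N

77.2 N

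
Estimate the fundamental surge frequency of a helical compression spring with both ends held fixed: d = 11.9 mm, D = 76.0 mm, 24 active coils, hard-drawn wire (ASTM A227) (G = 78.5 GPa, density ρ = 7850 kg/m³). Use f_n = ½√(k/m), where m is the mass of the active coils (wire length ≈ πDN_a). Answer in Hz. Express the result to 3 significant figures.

30.6 Hz

k = Gd⁴/(8D³N_a) = (78.5×10³)(11.9⁴)/(8·76.0³·24) = 18.677 N/mm = 18677 N/m
Wire length L = πDN_a = π·76.0·24 = 5730.3 mm
m = ρ·(πd²/4)·L = 7850 × 111.22×10⁻⁶ m² × 5.7303 m = 5.003 kg
f_n = ½√(k/m) = 0.5·√(18677/5.003) = 0.5·√(3733.3) = 30.55 Hz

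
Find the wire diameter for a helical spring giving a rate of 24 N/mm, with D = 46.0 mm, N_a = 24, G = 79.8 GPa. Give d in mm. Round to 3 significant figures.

d = (8D³N_a·k / G)^(1/4) = (8·46.0³·24·24 / (79.8×10³))^0.25
  = (5620.6)^0.25 = 8.6586 mm

8.66 mm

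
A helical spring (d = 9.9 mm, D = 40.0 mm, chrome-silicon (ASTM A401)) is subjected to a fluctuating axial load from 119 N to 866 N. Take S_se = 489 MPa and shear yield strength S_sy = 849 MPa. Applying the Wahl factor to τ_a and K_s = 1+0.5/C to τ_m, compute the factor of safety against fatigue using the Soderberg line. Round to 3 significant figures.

5.54

C = D/d = 40.0/9.9 = 4.0404; K_W = (4C−1)/(4C−4)+0.615/C = 1.3989; K_s = 1+0.5/C = 1.1238
F_a = (F_max−F_min)/2 = 373.5 N; F_m = (F_max+F_min)/2 = 492.5 N
τ_a = K_W·8F_aD/(πd³) = 1.3989 × 39.209 = 54.849 MPa
τ_m = K_s·8F_mD/(πd³) = 1.1238 × 51.701 = 58.099 MPa
Soderberg: 1/n_f = τ_a/S_se + τ_m/S_sy = 54.849/489 + 58.099/849 = 0.11217 + 0.06843 = 0.1806
n_f = 1/0.1806 = 5.537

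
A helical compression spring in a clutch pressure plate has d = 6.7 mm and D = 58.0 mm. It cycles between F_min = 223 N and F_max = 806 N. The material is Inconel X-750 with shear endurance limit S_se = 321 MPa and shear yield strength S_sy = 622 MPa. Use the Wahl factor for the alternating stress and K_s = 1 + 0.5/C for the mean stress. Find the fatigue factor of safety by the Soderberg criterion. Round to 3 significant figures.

1.05

C = D/d = 58.0/6.7 = 8.6567; K_W = (4C−1)/(4C−4)+0.615/C = 1.1690; K_s = 1+0.5/C = 1.0578
F_a = (F_max−F_min)/2 = 291.5 N; F_m = (F_max+F_min)/2 = 514.5 N
τ_a = K_W·8F_aD/(πd³) = 1.1690 × 143.15 = 167.34 MPa
τ_m = K_s·8F_mD/(πd³) = 1.0578 × 252.66 = 267.25 MPa
Soderberg: 1/n_f = τ_a/S_se + τ_m/S_sy = 167.34/321 + 267.25/622 = 0.52130 + 0.42966 = 0.95096
n_f = 1/0.95096 = 1.052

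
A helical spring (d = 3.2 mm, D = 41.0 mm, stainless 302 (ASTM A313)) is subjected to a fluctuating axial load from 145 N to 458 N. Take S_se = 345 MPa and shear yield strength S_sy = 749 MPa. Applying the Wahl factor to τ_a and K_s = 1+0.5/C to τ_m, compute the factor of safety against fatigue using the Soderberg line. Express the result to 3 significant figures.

C = D/d = 41.0/3.2 = 12.8125; K_W = (4C−1)/(4C−4)+0.615/C = 1.1115; K_s = 1+0.5/C = 1.0390
F_a = (F_max−F_min)/2 = 156.5 N; F_m = (F_max+F_min)/2 = 301.5 N
τ_a = K_W·8F_aD/(πd³) = 1.1115 × 498.64 = 554.24 MPa
τ_m = K_s·8F_mD/(πd³) = 1.0390 × 960.64 = 998.13 MPa
Soderberg: 1/n_f = τ_a/S_se + τ_m/S_sy = 554.24/345 + 998.13/749 = 1.60648 + 1.33262 = 2.9391
n_f = 1/2.9391 = 0.3402

0.340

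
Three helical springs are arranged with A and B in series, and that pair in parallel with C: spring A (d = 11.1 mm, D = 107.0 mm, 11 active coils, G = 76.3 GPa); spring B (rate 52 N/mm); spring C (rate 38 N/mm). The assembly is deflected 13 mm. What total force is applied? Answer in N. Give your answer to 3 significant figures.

610 N

k_A = Gd⁴/(8D³N_a) = (76.3×10³)(11.1⁴)/(8·107.0³·11) = 10.744 N/mm
Springs A,B series: k_AB = 1/(1/10.744+1/52) = 8.9045 N/mm; parallel with C: k_eq = 8.9045+38 = 46.905 N/mm
F = k_eq·δ = 46.905·13 = 609.76 N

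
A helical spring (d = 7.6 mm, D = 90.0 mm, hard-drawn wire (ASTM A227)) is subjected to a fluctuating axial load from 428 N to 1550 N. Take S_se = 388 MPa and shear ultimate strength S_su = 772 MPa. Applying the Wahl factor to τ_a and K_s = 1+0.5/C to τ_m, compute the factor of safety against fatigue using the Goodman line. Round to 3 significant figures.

0.648

C = D/d = 90.0/7.6 = 11.8421; K_W = (4C−1)/(4C−4)+0.615/C = 1.1211; K_s = 1+0.5/C = 1.0422
F_a = (F_max−F_min)/2 = 561 N; F_m = (F_max+F_min)/2 = 989 N
τ_a = K_W·8F_aD/(πd³) = 1.1211 × 292.89 = 328.36 MPa
τ_m = K_s·8F_mD/(πd³) = 1.0422 × 516.34 = 538.14 MPa
Goodman: 1/n_f = τ_a/S_se + τ_m/S_su = 328.36/388 + 538.14/772 = 0.84629 + 0.69708 = 1.5434
n_f = 1/1.5434 = 0.6479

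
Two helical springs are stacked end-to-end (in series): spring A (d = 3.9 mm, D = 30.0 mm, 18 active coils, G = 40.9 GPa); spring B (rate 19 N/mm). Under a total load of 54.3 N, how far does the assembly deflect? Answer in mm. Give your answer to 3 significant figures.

25.2 mm

k_A = Gd⁴/(8D³N_a) = (40.9×10³)(3.9⁴)/(8·30.0³·18) = 2.4336 N/mm
Series: 1/k_eq = 1/2.4336 + 1/19 = 0.46354; k_eq = 2.1573 N/mm
δ = F/k_eq = 54.3/2.1573 = 25.17 mm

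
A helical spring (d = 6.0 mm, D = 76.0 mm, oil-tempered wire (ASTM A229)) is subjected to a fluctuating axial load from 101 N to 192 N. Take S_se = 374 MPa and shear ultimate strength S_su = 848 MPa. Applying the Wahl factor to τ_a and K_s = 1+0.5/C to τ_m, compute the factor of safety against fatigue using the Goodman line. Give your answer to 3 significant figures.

C = D/d = 76.0/6.0 = 12.6667; K_W = (4C−1)/(4C−4)+0.615/C = 1.1128; K_s = 1+0.5/C = 1.0395
F_a = (F_max−F_min)/2 = 45.5 N; F_m = (F_max+F_min)/2 = 146.5 N
τ_a = K_W·8F_aD/(πd³) = 1.1128 × 40.767 = 45.367 MPa
τ_m = K_s·8F_mD/(πd³) = 1.0395 × 131.26 = 136.44 MPa
Goodman: 1/n_f = τ_a/S_se + τ_m/S_su = 45.367/374 + 136.44/848 = 0.12130 + 0.16090 = 0.2822
n_f = 1/0.2822 = 3.544

3.54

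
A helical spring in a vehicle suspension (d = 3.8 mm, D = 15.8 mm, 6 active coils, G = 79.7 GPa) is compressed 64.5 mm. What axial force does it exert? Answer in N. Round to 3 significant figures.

5660 N

k = Gd⁴/(8D³N_a) = (79.7×10³)(3.8⁴)/(8·15.8³·6) = 87.777 N/mm
F = k·δ = 87.777 × 64.5 = 5661.6 N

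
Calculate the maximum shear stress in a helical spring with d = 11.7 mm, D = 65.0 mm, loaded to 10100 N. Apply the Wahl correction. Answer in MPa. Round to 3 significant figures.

Spring index C = D/d = 65.0/11.7 = 5.5556
K_W = (4C−1)/(4C−4) + 0.615/C = 21.222/18.222 + 0.1107 = 1.2753
τ₀ = 8FD/(πd³) = 8·10100·65.0/(π·11.7³) = 5.252e+06/5031.6 = 1043.8 MPa
τ_max = K·τ₀ = 1.2753 × 1043.8 = 1331.2 MPa

1330 MPa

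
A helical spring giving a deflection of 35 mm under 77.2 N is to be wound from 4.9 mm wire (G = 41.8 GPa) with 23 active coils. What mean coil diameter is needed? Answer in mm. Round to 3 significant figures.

39.0 mm

Required rate k = F/δ = 77.2/35 = 2.2057 N/mm
D = (Gd⁴/(8N_a·k))^(1/3) = (41.8×10³·4.9⁴/(8·23·2.2057))^(1/3)
  = (59373.6)^(1/3) = 39.0120 mm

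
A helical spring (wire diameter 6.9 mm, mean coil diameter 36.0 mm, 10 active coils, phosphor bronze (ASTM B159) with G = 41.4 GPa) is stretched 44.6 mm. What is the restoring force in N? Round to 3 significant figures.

k = Gd⁴/(8D³N_a) = (41.4×10³)(6.9⁴)/(8·36.0³·10) = 25.142 N/mm
F = k·δ = 25.142 × 44.6 = 1121.3 N

1120 N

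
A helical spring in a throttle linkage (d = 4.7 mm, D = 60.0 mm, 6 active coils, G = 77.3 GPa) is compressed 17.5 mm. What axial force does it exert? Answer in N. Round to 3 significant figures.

k = Gd⁴/(8D³N_a) = (77.3×10³)(4.7⁴)/(8·60.0³·6) = 3.6381 N/mm
F = k·δ = 3.6381 × 17.5 = 63.667 N

63.7 N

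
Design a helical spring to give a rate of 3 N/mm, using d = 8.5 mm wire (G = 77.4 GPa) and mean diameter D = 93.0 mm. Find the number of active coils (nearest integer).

N_a = Gd⁴/(8D³k) = (77.4×10³ × 8.5⁴)/(8 × 93.0³ × 3)
    = 4.04033e+08 / 1.93046e+07 = 20.93 → 21 coils

21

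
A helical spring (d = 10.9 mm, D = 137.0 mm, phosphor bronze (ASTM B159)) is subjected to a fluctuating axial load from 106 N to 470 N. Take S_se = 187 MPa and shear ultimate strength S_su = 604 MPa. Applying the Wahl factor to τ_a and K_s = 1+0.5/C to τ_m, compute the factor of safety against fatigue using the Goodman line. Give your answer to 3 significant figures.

2.35

C = D/d = 137.0/10.9 = 12.5688; K_W = (4C−1)/(4C−4)+0.615/C = 1.1138; K_s = 1+0.5/C = 1.0398
F_a = (F_max−F_min)/2 = 182 N; F_m = (F_max+F_min)/2 = 288 N
τ_a = K_W·8F_aD/(πd³) = 1.1138 × 49.029 = 54.606 MPa
τ_m = K_s·8F_mD/(πd³) = 1.0398 × 77.584 = 80.671 MPa
Goodman: 1/n_f = τ_a/S_se + τ_m/S_su = 54.606/187 + 80.671/604 = 0.29201 + 0.13356 = 0.42557
n_f = 1/0.42557 = 2.35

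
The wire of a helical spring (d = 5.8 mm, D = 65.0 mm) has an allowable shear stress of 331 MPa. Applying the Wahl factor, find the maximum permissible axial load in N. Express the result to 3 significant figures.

346 N

C = D/d = 65.0/5.8 = 11.2069
K_W = (4C−1)/(4C−4) + 0.615/C = 43.828/40.828 + 0.0549 = 1.1284
τ_max = K·8FD/(πd³) → F_max = τ_allow·πd³/(8DK)
F_max = 331·π·5.8³/(8·65.0·1.1284) = 2.0289e+05/586.75 = 345.79 N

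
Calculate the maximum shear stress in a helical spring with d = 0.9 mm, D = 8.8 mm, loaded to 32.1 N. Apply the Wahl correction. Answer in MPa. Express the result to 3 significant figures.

Spring index C = D/d = 8.8/0.9 = 9.7778
K_W = (4C−1)/(4C−4) + 0.615/C = 38.111/35.111 + 0.0629 = 1.1483
τ₀ = 8FD/(πd³) = 8·32.1·8.8/(π·0.9³) = 2259.84/2.2902 = 986.73 MPa
τ_max = K·τ₀ = 1.1483 × 986.73 = 1133.1 MPa

1130 MPa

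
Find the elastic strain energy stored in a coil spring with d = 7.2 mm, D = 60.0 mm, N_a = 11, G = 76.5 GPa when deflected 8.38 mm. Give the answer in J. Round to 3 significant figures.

0.380 J

k = Gd⁴/(8D³N_a) = (76.5×10³)(7.2⁴)/(8·60.0³·11) = 10.816 N/mm
U = ½kδ² = 0.5 × 10.816 × 8.38² = 379.76 N·mm = 0.37976 J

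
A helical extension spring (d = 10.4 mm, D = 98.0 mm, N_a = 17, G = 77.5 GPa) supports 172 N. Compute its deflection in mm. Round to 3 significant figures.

k = Gd⁴/(8D³N_a) = (77.5×10³)(10.4⁴)/(8·98.0³·17) = 7.083 N/mm
δ = F/k = 172 / 7.083 = 24.283 mm

24.3 mm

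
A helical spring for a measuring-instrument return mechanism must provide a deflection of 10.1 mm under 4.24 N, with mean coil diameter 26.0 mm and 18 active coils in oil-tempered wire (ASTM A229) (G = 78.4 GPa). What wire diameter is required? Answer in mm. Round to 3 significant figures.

Required rate k = F/δ = 4.24/10.1 = 0.4198 N/mm
d = (8D³N_a·k / G)^(1/4) = (8·26.0³·18·0.4198 / (78.4×10³))^0.25
  = (13.552)^0.25 = 1.9187 mm

1.92 mm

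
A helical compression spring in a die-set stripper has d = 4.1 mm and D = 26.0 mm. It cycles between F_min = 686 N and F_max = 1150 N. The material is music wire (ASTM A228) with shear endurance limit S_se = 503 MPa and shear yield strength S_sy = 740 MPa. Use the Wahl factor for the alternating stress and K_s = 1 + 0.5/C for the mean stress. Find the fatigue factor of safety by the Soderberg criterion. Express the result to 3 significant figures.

0.545

C = D/d = 26.0/4.1 = 6.3415; K_W = (4C−1)/(4C−4)+0.615/C = 1.2374; K_s = 1+0.5/C = 1.0788
F_a = (F_max−F_min)/2 = 232 N; F_m = (F_max+F_min)/2 = 918 N
τ_a = K_W·8F_aD/(πd³) = 1.2374 × 222.87 = 275.78 MPa
τ_m = K_s·8F_mD/(πd³) = 1.0788 × 881.87 = 951.4 MPa
Soderberg: 1/n_f = τ_a/S_se + τ_m/S_sy = 275.78/503 + 951.4/740 = 0.54826 + 1.28568 = 1.8339
n_f = 1/1.8339 = 0.5453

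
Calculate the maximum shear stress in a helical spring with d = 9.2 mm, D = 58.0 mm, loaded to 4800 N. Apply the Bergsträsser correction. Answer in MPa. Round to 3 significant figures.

Spring index C = D/d = 58.0/9.2 = 6.3043
K_B = (4C+2)/(4C−3) = 27.217/22.217 = 1.2250
τ₀ = 8FD/(πd³) = 8·4800·58.0/(π·9.2³) = 2.2272e+06/2446.3 = 910.43 MPa
τ_max = K·τ₀ = 1.2250 × 910.43 = 1115.3 MPa

1120 MPa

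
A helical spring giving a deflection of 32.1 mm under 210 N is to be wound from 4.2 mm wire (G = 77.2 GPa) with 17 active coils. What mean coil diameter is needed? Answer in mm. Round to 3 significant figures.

30.0 mm

Required rate k = F/δ = 210/32.1 = 6.5421 N/mm
D = (Gd⁴/(8N_a·k))^(1/3) = (77.2×10³·4.2⁴/(8·17·6.5421))^(1/3)
  = (26999.8)^(1/3) = 29.9999 mm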